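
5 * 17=85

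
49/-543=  - 49/543 = - 0.09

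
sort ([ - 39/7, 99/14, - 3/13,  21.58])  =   [ - 39/7, - 3/13, 99/14, 21.58]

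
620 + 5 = 625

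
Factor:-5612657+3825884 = - 1786773  =  - 3^1*601^1*991^1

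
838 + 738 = 1576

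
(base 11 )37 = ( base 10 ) 40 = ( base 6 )104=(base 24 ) 1G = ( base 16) 28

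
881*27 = 23787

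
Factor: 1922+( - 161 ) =1761 = 3^1*587^1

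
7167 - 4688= 2479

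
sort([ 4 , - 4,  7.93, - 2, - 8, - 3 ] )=[ - 8,-4, - 3, - 2, 4, 7.93] 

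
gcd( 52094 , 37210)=7442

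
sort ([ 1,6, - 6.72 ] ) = [-6.72,1,  6]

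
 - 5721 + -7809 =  - 13530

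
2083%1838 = 245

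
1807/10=1807/10 = 180.70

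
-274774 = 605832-880606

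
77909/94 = 828 + 77/94 =828.82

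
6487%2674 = 1139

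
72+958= 1030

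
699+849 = 1548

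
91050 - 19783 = 71267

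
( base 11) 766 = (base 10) 919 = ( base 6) 4131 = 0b1110010111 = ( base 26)199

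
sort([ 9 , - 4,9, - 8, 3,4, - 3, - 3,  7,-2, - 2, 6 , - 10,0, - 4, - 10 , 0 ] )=[ - 10, - 10,  -  8, - 4, - 4, - 3, - 3,  -  2, - 2,0, 0,3, 4 , 6,7,9,9]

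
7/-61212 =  -1 + 61205/61212 = -  0.00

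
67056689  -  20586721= 46469968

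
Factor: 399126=2^1*3^1*7^1*13^1*17^1*43^1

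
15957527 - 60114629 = - 44157102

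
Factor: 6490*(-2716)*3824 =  - 67405036160= - 2^7*5^1*7^1*11^1*59^1*97^1 * 239^1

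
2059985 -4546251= - 2486266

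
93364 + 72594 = 165958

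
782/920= 17/20 = 0.85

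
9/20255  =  9/20255= 0.00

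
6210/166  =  37  +  34/83 = 37.41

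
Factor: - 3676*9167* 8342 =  -281107815064 = - 2^3*43^1*89^1*97^1*103^1 *919^1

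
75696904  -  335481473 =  - 259784569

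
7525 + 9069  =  16594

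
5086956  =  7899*644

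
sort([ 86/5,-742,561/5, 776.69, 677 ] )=[-742,86/5 , 561/5, 677,  776.69 ] 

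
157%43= 28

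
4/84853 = 4/84853  =  0.00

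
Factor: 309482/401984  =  2^( - 5 )*11^( - 1 ) * 271^1 = 271/352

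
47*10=470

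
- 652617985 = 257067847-909685832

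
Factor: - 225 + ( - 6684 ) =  - 6909 = -  3^1 * 7^2*47^1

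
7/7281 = 7/7281 = 0.00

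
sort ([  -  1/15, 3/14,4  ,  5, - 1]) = [ - 1 , - 1/15,3/14,4,5]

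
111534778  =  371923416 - 260388638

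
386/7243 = 386/7243 =0.05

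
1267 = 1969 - 702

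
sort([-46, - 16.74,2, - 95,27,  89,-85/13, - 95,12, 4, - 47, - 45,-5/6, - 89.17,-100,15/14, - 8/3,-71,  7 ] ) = [-100, - 95, - 95,-89.17, - 71,- 47, - 46, -45, - 16.74, - 85/13, - 8/3, - 5/6,15/14,2,4, 7 , 12, 27,89 ]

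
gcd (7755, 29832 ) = 33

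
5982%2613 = 756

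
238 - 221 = 17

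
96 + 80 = 176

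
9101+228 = 9329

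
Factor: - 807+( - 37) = -844 = - 2^2*211^1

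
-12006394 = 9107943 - 21114337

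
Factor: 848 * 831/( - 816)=  -  17^(-1)*53^1*277^1 = -  14681/17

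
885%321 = 243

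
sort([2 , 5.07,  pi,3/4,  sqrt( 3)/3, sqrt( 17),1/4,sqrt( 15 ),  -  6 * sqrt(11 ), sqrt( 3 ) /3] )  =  [ - 6 * sqrt(11),1/4,sqrt( 3) /3 , sqrt( 3) /3,3/4 , 2,pi,sqrt(15 ) , sqrt(17 ),5.07] 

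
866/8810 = 433/4405 = 0.10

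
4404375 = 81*54375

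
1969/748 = 2+43/68 = 2.63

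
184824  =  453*408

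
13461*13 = 174993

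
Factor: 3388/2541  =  2^2*3^( - 1 ) = 4/3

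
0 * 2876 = 0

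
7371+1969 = 9340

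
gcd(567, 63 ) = 63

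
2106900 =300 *7023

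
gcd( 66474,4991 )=1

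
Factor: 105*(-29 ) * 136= - 414120= - 2^3*3^1*5^1*7^1*17^1*29^1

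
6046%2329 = 1388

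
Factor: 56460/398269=2^2 * 3^1*5^1*61^(  -  1 )*941^1*6529^( - 1 ) 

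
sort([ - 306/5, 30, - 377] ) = [ - 377, - 306/5, 30 ]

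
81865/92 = 81865/92 = 889.84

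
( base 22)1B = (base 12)29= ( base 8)41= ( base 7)45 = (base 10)33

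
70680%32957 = 4766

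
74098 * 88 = 6520624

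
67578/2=33789 = 33789.00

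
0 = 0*92657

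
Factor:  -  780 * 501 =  - 2^2 * 3^2*5^1*13^1 * 167^1  =  - 390780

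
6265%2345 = 1575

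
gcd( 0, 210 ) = 210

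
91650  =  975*94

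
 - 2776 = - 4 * 694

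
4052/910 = 4 + 206/455 = 4.45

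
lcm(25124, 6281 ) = 25124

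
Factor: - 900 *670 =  - 603000= - 2^3*3^2*5^3 * 67^1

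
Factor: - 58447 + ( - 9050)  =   - 67497 = - 3^1*149^1* 151^1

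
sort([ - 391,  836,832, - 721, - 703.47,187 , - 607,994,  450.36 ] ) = [ - 721, - 703.47, - 607,-391, 187, 450.36  ,  832,836, 994]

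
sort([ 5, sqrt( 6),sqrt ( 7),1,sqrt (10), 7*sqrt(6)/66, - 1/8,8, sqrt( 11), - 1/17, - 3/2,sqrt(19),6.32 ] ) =[ - 3/2, - 1/8, - 1/17,7*sqrt ( 6 ) /66,1,sqrt( 6),sqrt( 7 ), sqrt( 10 ),sqrt( 11 ),sqrt( 19),5, 6.32,8] 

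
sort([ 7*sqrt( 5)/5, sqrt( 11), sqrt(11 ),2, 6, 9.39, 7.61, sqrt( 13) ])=[ 2, 7 *sqrt( 5) /5, sqrt( 11) , sqrt (11 ), sqrt( 13),  6,7.61,9.39] 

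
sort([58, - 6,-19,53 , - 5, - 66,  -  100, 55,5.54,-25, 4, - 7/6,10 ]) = [ - 100 ,-66, -25 , - 19, -6, - 5, - 7/6, 4,5.54,10,53, 55 , 58 ]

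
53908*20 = 1078160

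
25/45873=25/45873 = 0.00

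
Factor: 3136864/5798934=1568432/2899467 = 2^4 * 3^(-2)*61^1*113^( - 1)*1607^1*2851^( - 1)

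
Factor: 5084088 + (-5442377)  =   - 358289  =  -358289^1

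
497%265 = 232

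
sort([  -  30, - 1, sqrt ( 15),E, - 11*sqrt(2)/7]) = [-30,-11*sqrt ( 2)/7,  -  1, E, sqrt(15 )]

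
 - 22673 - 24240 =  - 46913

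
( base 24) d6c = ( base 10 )7644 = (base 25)c5j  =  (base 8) 16734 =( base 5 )221034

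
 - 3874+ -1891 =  - 5765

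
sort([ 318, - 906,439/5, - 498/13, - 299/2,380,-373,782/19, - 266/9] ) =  [ - 906,- 373, - 299/2, - 498/13,-266/9 , 782/19,439/5,318, 380 ] 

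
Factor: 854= 2^1*7^1 *61^1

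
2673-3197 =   -  524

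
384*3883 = 1491072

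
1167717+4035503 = 5203220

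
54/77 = 54/77 = 0.70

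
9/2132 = 9/2132 = 0.00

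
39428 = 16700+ 22728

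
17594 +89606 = 107200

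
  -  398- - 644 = 246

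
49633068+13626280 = 63259348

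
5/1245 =1/249  =  0.00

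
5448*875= 4767000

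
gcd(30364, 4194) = 2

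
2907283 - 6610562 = -3703279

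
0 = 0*9135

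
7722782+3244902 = 10967684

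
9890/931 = 10 + 580/931 = 10.62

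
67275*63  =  4238325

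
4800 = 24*200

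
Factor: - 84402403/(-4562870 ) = 2^(-1) * 5^( - 1)*13^(  -  1)*35099^( - 1)*84402403^1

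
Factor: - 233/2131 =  - 233^1 * 2131^ ( - 1 )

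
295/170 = 1 + 25/34  =  1.74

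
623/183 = 3 + 74/183 =3.40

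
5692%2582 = 528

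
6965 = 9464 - 2499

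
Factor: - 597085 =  - 5^1*119417^1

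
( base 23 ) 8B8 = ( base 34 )3U5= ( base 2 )1000110001101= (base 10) 4493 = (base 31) 4KT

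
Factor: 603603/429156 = 2^( - 2) * 11^1*67^1*131^( - 1) = 737/524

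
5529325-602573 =4926752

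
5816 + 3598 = 9414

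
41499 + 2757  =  44256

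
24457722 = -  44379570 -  - 68837292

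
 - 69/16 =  - 69/16  =  -4.31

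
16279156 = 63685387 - 47406231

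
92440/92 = 23110/23 = 1004.78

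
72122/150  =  480 + 61/75=480.81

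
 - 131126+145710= 14584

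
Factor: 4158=2^1*3^3*7^1*11^1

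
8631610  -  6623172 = 2008438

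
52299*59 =3085641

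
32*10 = 320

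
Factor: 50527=50527^1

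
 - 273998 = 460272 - 734270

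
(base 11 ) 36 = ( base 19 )21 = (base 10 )39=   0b100111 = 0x27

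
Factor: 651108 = 2^2*3^1*29^1*1871^1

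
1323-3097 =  - 1774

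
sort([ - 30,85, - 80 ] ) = [ -80,  -  30, 85 ] 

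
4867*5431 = 26432677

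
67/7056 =67/7056 = 0.01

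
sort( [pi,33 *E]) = [ pi , 33*E] 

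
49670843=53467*929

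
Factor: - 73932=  - 2^2*3^1*61^1 * 101^1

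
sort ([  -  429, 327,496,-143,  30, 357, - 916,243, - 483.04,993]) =[ - 916, -483.04,-429,  -  143,30, 243, 327, 357, 496, 993]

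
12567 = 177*71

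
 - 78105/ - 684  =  26035/228 = 114.19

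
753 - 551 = 202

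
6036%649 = 195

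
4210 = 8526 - 4316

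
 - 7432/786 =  - 10 + 214/393 = - 9.46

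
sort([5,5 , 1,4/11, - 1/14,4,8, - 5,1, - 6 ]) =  [  -  6, - 5,-1/14, 4/11,1, 1,4 , 5,  5,8 ]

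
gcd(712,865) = 1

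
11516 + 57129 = 68645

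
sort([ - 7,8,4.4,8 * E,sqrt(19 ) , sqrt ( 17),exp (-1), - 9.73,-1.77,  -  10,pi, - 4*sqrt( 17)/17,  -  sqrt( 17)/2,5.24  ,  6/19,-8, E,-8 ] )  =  [ - 10, - 9.73, - 8,-8, -7,-sqrt( 17)/2, - 1.77,-4*sqrt( 17)/17 , 6/19,exp( - 1),E, pi,  sqrt( 17 ),sqrt( 19),4.4,5.24,8,8 * E ] 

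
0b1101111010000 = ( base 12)4154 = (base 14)2848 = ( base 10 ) 7120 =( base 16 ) 1bd0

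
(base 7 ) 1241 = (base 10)470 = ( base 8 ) 726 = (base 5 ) 3340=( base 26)i2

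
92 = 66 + 26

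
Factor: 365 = 5^1*73^1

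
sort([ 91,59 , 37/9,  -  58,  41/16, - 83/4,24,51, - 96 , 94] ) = [ - 96, - 58, - 83/4,41/16,37/9,  24,51,59,91,94]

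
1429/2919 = 1429/2919 = 0.49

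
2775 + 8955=11730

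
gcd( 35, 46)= 1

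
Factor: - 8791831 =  - 79^1*109^1 * 1021^1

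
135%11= 3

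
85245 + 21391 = 106636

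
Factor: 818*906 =2^2*3^1*151^1*409^1 = 741108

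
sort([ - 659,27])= [ - 659 , 27]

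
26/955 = 26/955= 0.03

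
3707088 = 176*21063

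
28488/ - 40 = -3561/5 = - 712.20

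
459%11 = 8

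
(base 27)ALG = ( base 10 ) 7873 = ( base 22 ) g5j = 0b1111011000001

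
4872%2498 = 2374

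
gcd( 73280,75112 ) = 1832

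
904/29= 904/29 = 31.17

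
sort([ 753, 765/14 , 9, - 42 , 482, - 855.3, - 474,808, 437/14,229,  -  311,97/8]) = [ - 855.3, - 474, - 311,- 42,  9 , 97/8,  437/14 , 765/14 , 229 , 482, 753,  808] 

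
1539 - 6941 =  - 5402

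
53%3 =2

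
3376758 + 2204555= 5581313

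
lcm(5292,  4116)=37044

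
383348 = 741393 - 358045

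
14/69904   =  7/34952 = 0.00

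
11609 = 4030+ 7579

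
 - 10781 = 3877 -14658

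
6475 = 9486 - 3011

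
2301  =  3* 767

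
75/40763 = 75/40763 = 0.00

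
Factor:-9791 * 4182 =  -  2^1  *  3^1*17^1*41^1 * 9791^1 = - 40945962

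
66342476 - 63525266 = 2817210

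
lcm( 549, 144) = 8784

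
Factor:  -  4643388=- 2^2 * 3^2*128983^1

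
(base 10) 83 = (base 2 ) 1010011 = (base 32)2j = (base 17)4f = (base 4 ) 1103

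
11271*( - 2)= - 22542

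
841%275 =16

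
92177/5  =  92177/5 = 18435.40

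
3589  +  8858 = 12447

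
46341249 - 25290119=21051130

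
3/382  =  3/382 = 0.01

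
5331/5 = 1066 + 1/5 = 1066.20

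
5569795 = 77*72335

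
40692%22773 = 17919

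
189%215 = 189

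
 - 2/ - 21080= 1/10540 = 0.00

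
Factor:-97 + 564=467^1 = 467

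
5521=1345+4176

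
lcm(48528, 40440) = 242640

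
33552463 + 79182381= 112734844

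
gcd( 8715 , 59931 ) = 3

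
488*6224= 3037312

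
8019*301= 2413719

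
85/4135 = 17/827 = 0.02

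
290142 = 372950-82808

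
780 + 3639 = 4419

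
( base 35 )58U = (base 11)4920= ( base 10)6435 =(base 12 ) 3883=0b1100100100011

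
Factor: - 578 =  - 2^1*17^2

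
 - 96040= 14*(-6860) 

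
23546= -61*(-386 ) 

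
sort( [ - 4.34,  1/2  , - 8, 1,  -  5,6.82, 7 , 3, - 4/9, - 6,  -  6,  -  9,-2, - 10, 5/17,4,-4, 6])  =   [- 10,- 9, - 8, - 6 , - 6,-5,  -  4.34, - 4,- 2, - 4/9, 5/17 , 1/2,  1, 3 , 4, 6, 6.82,7 ] 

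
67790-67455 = 335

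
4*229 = 916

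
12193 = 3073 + 9120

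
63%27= 9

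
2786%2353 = 433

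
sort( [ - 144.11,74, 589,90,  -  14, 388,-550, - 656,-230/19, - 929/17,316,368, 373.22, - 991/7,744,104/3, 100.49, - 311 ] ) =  [ - 656, - 550, - 311, - 144.11, - 991/7, - 929/17, - 14, -230/19,104/3,74,  90, 100.49,316,368,373.22, 388, 589,744 ] 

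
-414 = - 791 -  - 377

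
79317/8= 9914  +  5/8 =9914.62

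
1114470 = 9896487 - 8782017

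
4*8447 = 33788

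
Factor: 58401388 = 2^2*1621^1*9007^1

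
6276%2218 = 1840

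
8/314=4/157 = 0.03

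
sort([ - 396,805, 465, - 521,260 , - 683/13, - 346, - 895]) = [  -  895, - 521,-396, - 346,- 683/13, 260, 465,805 ] 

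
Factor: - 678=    - 2^1 * 3^1*113^1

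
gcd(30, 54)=6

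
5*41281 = 206405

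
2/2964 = 1/1482 = 0.00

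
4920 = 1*4920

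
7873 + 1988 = 9861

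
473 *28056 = 13270488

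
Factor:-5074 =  - 2^1*43^1 * 59^1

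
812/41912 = 203/10478 = 0.02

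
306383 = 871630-565247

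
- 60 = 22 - 82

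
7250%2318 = 296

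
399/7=57 = 57.00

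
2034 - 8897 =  - 6863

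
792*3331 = 2638152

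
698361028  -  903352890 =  - 204991862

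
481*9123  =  4388163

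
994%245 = 14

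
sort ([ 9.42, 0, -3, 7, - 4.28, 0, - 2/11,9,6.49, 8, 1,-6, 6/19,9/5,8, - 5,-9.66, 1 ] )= [ - 9.66 ,-6, - 5,  -  4.28, - 3,-2/11, 0,0,6/19 , 1, 1, 9/5,6.49,7,8 , 8,9,9.42] 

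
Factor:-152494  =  -2^1*19^1*4013^1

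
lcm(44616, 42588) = 936936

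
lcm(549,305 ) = 2745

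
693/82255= 693/82255 = 0.01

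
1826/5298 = 913/2649   =  0.34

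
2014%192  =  94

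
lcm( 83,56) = 4648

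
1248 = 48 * 26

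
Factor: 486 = 2^1 * 3^5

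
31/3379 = 1/109 = 0.01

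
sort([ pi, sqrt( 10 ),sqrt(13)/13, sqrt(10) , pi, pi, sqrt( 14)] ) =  [ sqrt(13)/13, pi, pi , pi, sqrt(10 )  ,  sqrt(10), sqrt (14) ]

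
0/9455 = 0=0.00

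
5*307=1535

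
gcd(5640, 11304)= 24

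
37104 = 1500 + 35604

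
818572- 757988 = 60584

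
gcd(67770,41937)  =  3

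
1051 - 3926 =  - 2875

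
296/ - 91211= -1 + 90915/91211 = - 0.00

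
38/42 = 19/21=0.90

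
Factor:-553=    - 7^1 * 79^1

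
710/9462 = 355/4731 = 0.08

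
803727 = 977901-174174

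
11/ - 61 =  - 1 + 50/61 = - 0.18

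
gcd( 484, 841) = 1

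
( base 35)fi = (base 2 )1000011111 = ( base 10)543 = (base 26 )kn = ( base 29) IL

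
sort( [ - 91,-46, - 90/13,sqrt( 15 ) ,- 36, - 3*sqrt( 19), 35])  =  [ - 91,-46, - 36, -3*sqrt(19), - 90/13, sqrt( 15 ), 35]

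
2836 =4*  709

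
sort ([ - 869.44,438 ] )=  [-869.44, 438]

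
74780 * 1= 74780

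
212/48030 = 106/24015= 0.00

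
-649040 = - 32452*20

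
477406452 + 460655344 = 938061796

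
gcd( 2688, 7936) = 128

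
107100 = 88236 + 18864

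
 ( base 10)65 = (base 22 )2l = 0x41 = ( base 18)3B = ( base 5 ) 230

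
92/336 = 23/84 = 0.27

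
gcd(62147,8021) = 1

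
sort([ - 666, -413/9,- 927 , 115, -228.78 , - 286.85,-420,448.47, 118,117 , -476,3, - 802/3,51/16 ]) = [-927, - 666, - 476,-420,-286.85,-802/3, -228.78, -413/9, 3 , 51/16,115,117,118,448.47]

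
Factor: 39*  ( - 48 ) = -2^4*3^2*13^1 =-  1872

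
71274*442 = 31503108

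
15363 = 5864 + 9499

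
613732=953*644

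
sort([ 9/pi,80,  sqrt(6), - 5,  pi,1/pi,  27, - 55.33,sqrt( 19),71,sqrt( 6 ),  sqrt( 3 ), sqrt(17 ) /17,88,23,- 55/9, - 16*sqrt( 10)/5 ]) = [ - 55.33, - 16*sqrt( 10)/5, - 55/9,- 5,sqrt( 17 ) /17,  1/pi,sqrt( 3 ),sqrt(6),sqrt( 6),9/pi,pi,sqrt( 19 ), 23,27,71,80, 88 ] 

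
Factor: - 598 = -2^1*13^1*23^1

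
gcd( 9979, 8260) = 1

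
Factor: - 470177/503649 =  - 3^( - 2)*29^1*31^1*107^( - 1 )= -  899/963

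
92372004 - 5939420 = 86432584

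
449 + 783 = 1232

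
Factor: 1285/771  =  3^ (  -  1)*5^1 =5/3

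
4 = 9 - 5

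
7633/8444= 7633/8444  =  0.90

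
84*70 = 5880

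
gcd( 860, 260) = 20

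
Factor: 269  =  269^1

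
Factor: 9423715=5^1*7^1*19^1  *  37^1 *383^1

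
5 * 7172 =35860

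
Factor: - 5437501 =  - 17^1*317^1*1009^1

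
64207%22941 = 18325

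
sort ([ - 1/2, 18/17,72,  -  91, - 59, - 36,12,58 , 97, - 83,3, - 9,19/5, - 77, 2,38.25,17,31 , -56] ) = [ - 91, - 83,- 77, - 59  , - 56, - 36, - 9, - 1/2, 18/17,2, 3,19/5, 12,17,31,38.25,58,72, 97]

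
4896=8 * 612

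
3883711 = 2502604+1381107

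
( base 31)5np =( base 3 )21121022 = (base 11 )418A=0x15A7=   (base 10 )5543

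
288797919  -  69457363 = 219340556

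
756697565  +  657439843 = 1414137408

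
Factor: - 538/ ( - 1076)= 2^(-1) = 1/2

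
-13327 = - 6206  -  7121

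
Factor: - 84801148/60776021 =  - 2^2*1319^1 * 16073^1*60776021^( -1) 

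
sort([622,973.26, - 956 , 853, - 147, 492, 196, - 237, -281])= [ - 956, - 281, - 237 , - 147,196, 492, 622, 853,973.26 ] 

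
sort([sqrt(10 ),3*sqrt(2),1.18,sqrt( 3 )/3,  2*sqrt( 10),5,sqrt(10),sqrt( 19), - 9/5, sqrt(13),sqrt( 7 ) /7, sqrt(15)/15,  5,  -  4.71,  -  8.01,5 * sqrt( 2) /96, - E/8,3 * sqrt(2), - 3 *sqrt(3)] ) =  [  -  8.01 ,  -  3*sqrt ( 3),  -  4.71,-9/5, - E/8,5*sqrt(2) /96,sqrt ( 15 ) /15,sqrt(7)/7,sqrt(3)/3, 1.18, sqrt(10),sqrt( 10), sqrt( 13),3 * sqrt(2), 3*sqrt( 2) , sqrt( 19),5,  5, 2 * sqrt(10 ) ] 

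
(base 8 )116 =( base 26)30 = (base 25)33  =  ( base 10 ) 78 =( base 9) 86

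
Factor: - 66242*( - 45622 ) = 2^2*11^1*3011^1*22811^1=3022092524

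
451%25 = 1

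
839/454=839/454 = 1.85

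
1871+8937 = 10808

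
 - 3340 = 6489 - 9829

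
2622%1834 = 788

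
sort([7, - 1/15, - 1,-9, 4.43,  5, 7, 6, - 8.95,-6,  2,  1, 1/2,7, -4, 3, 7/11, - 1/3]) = [ - 9,- 8.95,- 6, - 4, - 1, - 1/3, - 1/15,1/2,7/11,1,2, 3, 4.43,  5,  6,7, 7,7 ] 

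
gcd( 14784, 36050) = 14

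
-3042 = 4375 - 7417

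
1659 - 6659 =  - 5000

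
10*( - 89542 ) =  - 895420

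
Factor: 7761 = 3^1*13^1*199^1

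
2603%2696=2603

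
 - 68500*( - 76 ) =5206000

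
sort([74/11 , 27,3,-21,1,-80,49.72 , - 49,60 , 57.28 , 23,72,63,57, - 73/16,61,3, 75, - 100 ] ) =[ - 100,-80, -49,-21,-73/16,1, 3,3,74/11,23, 27,49.72,57,57.28,60, 61,63, 72,75 ] 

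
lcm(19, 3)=57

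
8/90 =4/45 = 0.09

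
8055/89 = 90+45/89 = 90.51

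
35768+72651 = 108419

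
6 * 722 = 4332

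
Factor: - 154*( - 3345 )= 2^1*3^1*5^1*7^1*11^1*223^1 = 515130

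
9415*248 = 2334920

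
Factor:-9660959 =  - 7^1 *11^1*37^1 * 3391^1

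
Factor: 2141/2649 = 3^( - 1)*883^( - 1)*2141^1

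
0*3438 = 0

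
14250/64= 222+ 21/32 = 222.66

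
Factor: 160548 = 2^2*3^1*17^1* 787^1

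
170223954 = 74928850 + 95295104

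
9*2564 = 23076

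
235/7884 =235/7884= 0.03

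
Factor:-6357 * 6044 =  - 38421708 = - 2^2*3^1*13^1*163^1*1511^1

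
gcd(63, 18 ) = 9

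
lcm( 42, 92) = 1932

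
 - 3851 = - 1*3851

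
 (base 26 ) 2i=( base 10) 70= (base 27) 2g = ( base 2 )1000110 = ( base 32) 26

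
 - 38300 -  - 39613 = 1313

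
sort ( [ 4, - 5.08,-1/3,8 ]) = [  -  5.08,- 1/3, 4, 8] 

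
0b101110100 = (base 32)BK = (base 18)12c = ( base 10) 372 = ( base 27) dl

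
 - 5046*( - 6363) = 32107698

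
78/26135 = 78/26135 =0.00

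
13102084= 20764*631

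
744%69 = 54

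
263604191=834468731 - 570864540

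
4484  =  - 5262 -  -9746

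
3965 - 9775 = -5810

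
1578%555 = 468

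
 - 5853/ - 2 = 2926 + 1/2 =2926.50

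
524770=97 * 5410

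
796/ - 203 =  - 796/203 = - 3.92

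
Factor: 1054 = 2^1*17^1 * 31^1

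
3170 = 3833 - 663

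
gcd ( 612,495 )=9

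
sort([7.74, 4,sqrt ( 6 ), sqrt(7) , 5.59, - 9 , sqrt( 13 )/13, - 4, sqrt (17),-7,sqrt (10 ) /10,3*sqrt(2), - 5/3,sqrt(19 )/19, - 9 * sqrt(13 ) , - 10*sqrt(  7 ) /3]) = [ - 9*sqrt(13), - 9,-10 * sqrt(7 ) /3,  -  7,  -  4, - 5/3 , sqrt( 19)/19,sqrt( 13 ) /13, sqrt (10)/10,sqrt( 6) , sqrt( 7 ), 4,sqrt(17),3*sqrt ( 2),5.59, 7.74]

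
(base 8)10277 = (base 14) 17C3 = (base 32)45v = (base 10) 4287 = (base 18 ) D43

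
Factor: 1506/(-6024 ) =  - 1/4 = - 2^(-2 )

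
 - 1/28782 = - 1/28782 =- 0.00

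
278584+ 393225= 671809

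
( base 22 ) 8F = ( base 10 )191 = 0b10111111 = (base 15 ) cb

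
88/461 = 88/461 = 0.19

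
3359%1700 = 1659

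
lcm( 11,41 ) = 451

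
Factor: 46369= 89^1*521^1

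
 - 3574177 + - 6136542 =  - 9710719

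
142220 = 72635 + 69585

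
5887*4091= 24083717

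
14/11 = 1+3/11 = 1.27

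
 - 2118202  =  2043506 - 4161708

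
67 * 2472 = 165624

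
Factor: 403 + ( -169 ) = 234 = 2^1 * 3^2*13^1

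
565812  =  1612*351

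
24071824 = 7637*3152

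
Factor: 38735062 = 2^1*19367531^1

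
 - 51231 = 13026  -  64257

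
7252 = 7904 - 652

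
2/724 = 1/362 = 0.00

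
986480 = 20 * 49324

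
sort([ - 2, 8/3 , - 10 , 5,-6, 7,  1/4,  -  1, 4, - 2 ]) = [ - 10, - 6,-2, - 2, - 1, 1/4,8/3,4, 5, 7 ]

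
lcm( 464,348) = 1392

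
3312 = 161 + 3151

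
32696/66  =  495+13/33=495.39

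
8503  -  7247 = 1256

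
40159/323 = 40159/323 = 124.33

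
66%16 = 2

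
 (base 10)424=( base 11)356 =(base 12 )2B4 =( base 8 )650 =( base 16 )1A8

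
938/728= 1 + 15/52 = 1.29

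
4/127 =4/127 = 0.03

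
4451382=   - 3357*( - 1326)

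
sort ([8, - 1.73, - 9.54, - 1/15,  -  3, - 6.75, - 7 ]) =[-9.54,-7,-6.75, - 3, - 1.73, - 1/15, 8 ]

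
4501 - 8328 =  - 3827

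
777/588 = 37/28 = 1.32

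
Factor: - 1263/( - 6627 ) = 47^(-2)*421^1 = 421/2209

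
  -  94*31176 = -2930544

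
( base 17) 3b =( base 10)62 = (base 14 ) 46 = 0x3e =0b111110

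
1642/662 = 2+159/331 = 2.48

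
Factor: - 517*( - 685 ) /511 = 354145/511 = 5^1*7^(-1)*11^1*47^1 * 73^( - 1)*137^1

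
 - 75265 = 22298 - 97563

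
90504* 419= 37921176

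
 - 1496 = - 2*748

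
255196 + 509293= 764489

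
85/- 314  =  - 1 + 229/314 = - 0.27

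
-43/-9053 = 43/9053 = 0.00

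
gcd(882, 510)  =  6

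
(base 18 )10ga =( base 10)6130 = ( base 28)7mq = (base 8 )13762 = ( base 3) 22102001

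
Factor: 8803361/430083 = 3^(-3 )*7^1*17^( - 1 )*71^1 *937^( - 1)*17713^1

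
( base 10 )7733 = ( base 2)1111000110101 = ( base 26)bbb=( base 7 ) 31355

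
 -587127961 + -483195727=  -  1070323688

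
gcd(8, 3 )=1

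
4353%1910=533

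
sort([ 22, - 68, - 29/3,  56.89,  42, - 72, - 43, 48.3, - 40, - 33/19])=[ - 72, - 68 , - 43, - 40, - 29/3,-33/19,22,42,48.3, 56.89]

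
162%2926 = 162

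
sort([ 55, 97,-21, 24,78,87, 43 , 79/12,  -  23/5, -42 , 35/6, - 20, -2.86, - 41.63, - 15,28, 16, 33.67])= [ - 42,-41.63,  -  21, - 20, - 15, - 23/5, - 2.86, 35/6, 79/12,16, 24, 28, 33.67, 43,55,78, 87,97 ] 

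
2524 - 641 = 1883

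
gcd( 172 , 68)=4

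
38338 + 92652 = 130990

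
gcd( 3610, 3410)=10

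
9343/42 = 222 + 19/42 = 222.45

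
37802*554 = 20942308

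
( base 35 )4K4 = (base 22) BCG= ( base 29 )6j7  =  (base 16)15e4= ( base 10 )5604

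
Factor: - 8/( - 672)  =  2^( - 2 )*3^(- 1 ) *7^( - 1 ) =1/84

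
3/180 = 1/60 = 0.02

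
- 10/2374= - 1 + 1182/1187 = - 0.00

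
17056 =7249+9807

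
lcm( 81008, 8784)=729072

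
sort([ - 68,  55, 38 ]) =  [ - 68,38, 55 ] 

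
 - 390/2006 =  - 195/1003 =- 0.19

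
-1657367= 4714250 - 6371617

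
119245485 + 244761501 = 364006986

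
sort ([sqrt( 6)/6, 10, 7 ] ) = [sqrt( 6 )/6, 7,  10]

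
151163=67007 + 84156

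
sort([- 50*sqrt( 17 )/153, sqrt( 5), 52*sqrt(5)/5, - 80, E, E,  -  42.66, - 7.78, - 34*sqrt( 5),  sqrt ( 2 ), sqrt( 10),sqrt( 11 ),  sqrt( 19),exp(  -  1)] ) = [ - 80, - 34 * sqrt (5), - 42.66, - 7.78, - 50*sqrt(17)/153, exp(-1), sqrt( 2) , sqrt( 5),E,E, sqrt(10)  ,  sqrt (11),sqrt( 19 ),52*sqrt( 5)/5]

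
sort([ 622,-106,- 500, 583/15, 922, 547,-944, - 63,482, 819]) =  [ - 944, - 500,-106,-63 , 583/15, 482, 547, 622, 819, 922 ]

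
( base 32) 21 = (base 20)35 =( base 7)122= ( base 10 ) 65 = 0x41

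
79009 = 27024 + 51985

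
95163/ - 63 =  - 31721/21 = - 1510.52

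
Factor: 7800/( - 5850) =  - 2^2  *3^ (  -  1) =-4/3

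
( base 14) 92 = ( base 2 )10000000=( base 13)9B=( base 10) 128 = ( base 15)88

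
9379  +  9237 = 18616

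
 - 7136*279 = - 1990944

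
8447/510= 8447/510 = 16.56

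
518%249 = 20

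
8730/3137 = 8730/3137 = 2.78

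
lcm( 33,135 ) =1485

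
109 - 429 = -320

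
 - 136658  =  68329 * ( - 2 )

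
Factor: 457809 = 3^1 * 11^1*13873^1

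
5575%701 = 668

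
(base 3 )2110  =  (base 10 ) 66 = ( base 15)46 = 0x42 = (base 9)73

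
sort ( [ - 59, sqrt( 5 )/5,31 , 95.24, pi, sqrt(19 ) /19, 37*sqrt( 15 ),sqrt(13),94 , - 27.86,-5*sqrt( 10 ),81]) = [ -59, - 27.86, - 5 * sqrt(10 ),sqrt(19)/19, sqrt(5 ) /5  ,  pi , sqrt( 13),  31,81,94  ,  95.24, 37*sqrt( 15)]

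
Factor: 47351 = 47351^1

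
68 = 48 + 20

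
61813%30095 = 1623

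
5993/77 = 5993/77 = 77.83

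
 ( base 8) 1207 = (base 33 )jk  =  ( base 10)647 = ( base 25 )10M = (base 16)287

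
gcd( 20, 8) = 4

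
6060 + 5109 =11169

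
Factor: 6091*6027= 3^1 *7^2  *41^1*6091^1 = 36710457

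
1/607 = 1/607 = 0.00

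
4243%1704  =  835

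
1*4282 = 4282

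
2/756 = 1/378 = 0.00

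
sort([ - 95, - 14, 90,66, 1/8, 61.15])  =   [ - 95,-14,1/8,61.15,66, 90]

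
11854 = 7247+4607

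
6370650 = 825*7722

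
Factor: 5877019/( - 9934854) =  - 2^ ( - 1) * 3^( - 1 )*17^1*345707^1*1655809^( - 1)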